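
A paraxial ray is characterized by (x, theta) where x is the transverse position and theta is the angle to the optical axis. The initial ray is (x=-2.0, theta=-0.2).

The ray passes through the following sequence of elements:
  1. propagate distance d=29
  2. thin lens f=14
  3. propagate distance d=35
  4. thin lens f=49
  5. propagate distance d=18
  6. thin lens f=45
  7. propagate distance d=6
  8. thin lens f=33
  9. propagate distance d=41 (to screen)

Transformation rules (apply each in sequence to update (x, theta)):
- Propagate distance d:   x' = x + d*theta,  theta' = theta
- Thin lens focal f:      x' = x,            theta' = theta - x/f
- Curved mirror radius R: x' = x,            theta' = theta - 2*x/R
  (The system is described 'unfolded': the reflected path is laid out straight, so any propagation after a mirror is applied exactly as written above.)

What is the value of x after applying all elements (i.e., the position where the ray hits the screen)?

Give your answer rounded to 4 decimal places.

Initial: x=-2.0000 theta=-0.2000
After 1 (propagate distance d=29): x=-7.8000 theta=-0.2000
After 2 (thin lens f=14): x=-7.8000 theta=5/14 (≈0.3571)
After 3 (propagate distance d=35): x=4.7000 theta=5/14 (≈0.3571)
After 4 (thin lens f=49): x=4.7000 theta=64/245 (≈0.2612)
After 5 (propagate distance d=18): x=4607/490 (≈9.4020) theta=64/245 (≈0.2612)
After 6 (thin lens f=45): x=4607/490 (≈9.4020) theta=1153/22050 (≈0.0523)
After 7 (propagate distance d=6): x=71411/7350 (≈9.7158) theta=1153/22050 (≈0.0523)
After 8 (thin lens f=33): x=71411/7350 (≈9.7158) theta=-9788/40425 (≈-0.2421)
After 9 (propagate distance d=41 (to screen)): x=-3419/16170 (≈-0.2114) theta=-9788/40425 (≈-0.2421)
Rounded to 4 decimal places: x = -0.2114

Answer: -0.2114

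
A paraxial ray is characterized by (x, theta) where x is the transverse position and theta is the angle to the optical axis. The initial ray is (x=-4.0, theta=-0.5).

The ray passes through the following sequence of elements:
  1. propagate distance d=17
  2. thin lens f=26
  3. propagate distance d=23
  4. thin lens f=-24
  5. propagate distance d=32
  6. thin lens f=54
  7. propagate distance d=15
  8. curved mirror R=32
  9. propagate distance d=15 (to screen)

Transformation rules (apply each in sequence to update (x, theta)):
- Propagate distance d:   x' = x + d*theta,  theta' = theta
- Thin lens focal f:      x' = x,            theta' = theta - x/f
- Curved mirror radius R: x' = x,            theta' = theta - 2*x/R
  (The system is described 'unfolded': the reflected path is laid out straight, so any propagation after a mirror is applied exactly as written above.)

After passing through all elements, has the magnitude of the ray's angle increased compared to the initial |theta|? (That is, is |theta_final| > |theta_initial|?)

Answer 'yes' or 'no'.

Answer: yes

Derivation:
Initial: x=-4.0000 theta=-0.5000
After 1 (propagate distance d=17): x=-12.5000 theta=-0.5000
After 2 (thin lens f=26): x=-12.5000 theta=-1/52 (≈-0.0192)
After 3 (propagate distance d=23): x=-673/52 (≈-12.9423) theta=-1/52 (≈-0.0192)
After 4 (thin lens f=-24): x=-673/52 (≈-12.9423) theta=-697/1248 (≈-0.5585)
After 5 (propagate distance d=32): x=-4807/156 (≈-30.8141) theta=-697/1248 (≈-0.5585)
After 6 (thin lens f=54): x=-4807/156 (≈-30.8141) theta=409/33696 (≈0.0121)
After 7 (propagate distance d=15): x=-344059/11232 (≈-30.6320) theta=409/33696 (≈0.0121)
After 8 (curved mirror R=32): x=-344059/11232 (≈-30.6320) theta=1038721/539136 (≈1.9266)
After 9 (propagate distance d=15 (to screen)): x=-311339/179712 (≈-1.7324) theta=1038721/539136 (≈1.9266)
|theta_initial|=0.5000 |theta_final|=1038721/539136 (≈1.9266) -> increased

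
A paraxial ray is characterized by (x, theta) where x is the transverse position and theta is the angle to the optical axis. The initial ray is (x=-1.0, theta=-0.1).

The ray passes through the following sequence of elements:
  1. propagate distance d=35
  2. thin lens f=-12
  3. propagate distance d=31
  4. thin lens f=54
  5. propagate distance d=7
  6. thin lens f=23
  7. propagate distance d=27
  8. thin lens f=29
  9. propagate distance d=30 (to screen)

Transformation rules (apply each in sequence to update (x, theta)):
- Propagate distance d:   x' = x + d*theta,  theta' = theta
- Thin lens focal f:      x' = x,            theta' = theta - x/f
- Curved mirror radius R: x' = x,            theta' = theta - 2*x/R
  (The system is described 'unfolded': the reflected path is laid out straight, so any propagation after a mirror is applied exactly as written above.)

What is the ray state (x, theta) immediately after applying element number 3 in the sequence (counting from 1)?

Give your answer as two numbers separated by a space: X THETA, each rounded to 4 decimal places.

Initial: x=-1.0000 theta=-0.1000
After 1 (propagate distance d=35): x=-4.5000 theta=-0.1000
After 2 (thin lens f=-12): x=-4.5000 theta=-0.4750
After 3 (propagate distance d=31): x=-19.2250 theta=-0.4750
Rounded to 4 decimal places: x = -19.2250, theta = -0.4750

Answer: -19.2250 -0.4750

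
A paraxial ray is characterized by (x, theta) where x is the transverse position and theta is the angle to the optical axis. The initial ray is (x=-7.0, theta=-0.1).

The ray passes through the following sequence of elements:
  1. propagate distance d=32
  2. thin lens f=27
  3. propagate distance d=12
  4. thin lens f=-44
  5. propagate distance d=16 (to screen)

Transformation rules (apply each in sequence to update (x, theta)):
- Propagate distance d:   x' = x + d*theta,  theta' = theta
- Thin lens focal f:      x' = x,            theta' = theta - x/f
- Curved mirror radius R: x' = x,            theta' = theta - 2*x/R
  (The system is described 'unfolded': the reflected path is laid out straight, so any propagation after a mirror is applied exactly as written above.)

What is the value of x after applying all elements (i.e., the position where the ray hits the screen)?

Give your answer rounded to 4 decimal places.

Initial: x=-7.0000 theta=-0.1000
After 1 (propagate distance d=32): x=-10.2000 theta=-0.1000
After 2 (thin lens f=27): x=-10.2000 theta=5/18 (≈0.2778)
After 3 (propagate distance d=12): x=-103/15 (≈-6.8667) theta=5/18 (≈0.2778)
After 4 (thin lens f=-44): x=-103/15 (≈-6.8667) theta=241/1980 (≈0.1217)
After 5 (propagate distance d=16 (to screen)): x=-487/99 (≈-4.9192) theta=241/1980 (≈0.1217)
Rounded to 4 decimal places: x = -4.9192

Answer: -4.9192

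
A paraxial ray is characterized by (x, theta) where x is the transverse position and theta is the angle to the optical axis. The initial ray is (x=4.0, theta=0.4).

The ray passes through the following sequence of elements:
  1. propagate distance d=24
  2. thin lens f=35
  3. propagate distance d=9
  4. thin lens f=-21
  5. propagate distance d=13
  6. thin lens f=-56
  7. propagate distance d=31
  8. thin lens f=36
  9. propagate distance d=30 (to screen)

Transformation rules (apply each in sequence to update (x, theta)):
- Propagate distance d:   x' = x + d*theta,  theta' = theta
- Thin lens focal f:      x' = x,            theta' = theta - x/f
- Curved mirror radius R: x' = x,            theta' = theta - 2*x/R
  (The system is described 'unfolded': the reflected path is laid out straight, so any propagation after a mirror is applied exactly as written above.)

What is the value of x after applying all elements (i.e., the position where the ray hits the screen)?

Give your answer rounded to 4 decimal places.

Answer: 41.0964

Derivation:
Initial: x=4.0000 theta=0.4000
After 1 (propagate distance d=24): x=13.6000 theta=0.4000
After 2 (thin lens f=35): x=13.6000 theta=2/175 (≈0.0114)
After 3 (propagate distance d=9): x=2398/175 (≈13.7029) theta=2/175 (≈0.0114)
After 4 (thin lens f=-21): x=2398/175 (≈13.7029) theta=488/735 (≈0.6639)
After 5 (propagate distance d=13): x=82078/3675 (≈22.3341) theta=488/735 (≈0.6639)
After 6 (thin lens f=-56): x=82078/3675 (≈22.3341) theta=36453/34300 (≈1.0628)
After 7 (propagate distance d=31): x=5688313/102900 (≈55.2800) theta=36453/34300 (≈1.0628)
After 8 (thin lens f=36): x=5688313/102900 (≈55.2800) theta=-1751389/3704400 (≈-0.4728)
After 9 (propagate distance d=30 (to screen)): x=25372933/617400 (≈41.0964) theta=-1751389/3704400 (≈-0.4728)
Rounded to 4 decimal places: x = 41.0964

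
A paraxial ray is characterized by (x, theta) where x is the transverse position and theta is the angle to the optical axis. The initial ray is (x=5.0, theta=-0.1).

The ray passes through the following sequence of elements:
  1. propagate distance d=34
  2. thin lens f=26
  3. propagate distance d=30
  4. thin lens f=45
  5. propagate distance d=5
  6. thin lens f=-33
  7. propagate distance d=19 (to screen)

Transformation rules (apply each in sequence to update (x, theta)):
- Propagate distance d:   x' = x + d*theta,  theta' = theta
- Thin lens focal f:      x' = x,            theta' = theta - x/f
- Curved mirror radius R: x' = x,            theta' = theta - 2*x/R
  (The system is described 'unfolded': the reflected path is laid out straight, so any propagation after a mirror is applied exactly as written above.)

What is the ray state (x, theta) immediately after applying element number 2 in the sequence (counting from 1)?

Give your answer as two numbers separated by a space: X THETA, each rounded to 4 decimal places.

Initial: x=5.0000 theta=-0.1000
After 1 (propagate distance d=34): x=1.6000 theta=-0.1000
After 2 (thin lens f=26): x=1.6000 theta=-21/130 (≈-0.1615)
Rounded to 4 decimal places: x = 1.6000, theta = -0.1615

Answer: 1.6000 -0.1615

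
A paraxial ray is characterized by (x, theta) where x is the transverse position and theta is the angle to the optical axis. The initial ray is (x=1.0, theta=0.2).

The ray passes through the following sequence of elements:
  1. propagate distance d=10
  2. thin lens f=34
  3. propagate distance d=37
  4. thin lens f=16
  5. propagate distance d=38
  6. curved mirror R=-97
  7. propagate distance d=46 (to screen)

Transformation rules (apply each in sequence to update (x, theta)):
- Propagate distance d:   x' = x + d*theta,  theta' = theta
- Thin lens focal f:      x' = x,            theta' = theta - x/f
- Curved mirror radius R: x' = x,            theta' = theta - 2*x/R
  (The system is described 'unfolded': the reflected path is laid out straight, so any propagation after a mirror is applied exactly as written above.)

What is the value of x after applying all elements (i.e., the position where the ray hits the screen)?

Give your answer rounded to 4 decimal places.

Answer: -26.2139

Derivation:
Initial: x=1.0000 theta=0.2000
After 1 (propagate distance d=10): x=3.0000 theta=0.2000
After 2 (thin lens f=34): x=3.0000 theta=19/170 (≈0.1118)
After 3 (propagate distance d=37): x=1213/170 (≈7.1353) theta=19/170 (≈0.1118)
After 4 (thin lens f=16): x=1213/170 (≈7.1353) theta=-909/2720 (≈-0.3342)
After 5 (propagate distance d=38): x=-7567/1360 (≈-5.5640) theta=-909/2720 (≈-0.3342)
After 6 (curved mirror R=-97): x=-7567/1360 (≈-5.5640) theta=-118441/263840 (≈-0.4489)
After 7 (propagate distance d=46 (to screen)): x=-1729071/65960 (≈-26.2139) theta=-118441/263840 (≈-0.4489)
Rounded to 4 decimal places: x = -26.2139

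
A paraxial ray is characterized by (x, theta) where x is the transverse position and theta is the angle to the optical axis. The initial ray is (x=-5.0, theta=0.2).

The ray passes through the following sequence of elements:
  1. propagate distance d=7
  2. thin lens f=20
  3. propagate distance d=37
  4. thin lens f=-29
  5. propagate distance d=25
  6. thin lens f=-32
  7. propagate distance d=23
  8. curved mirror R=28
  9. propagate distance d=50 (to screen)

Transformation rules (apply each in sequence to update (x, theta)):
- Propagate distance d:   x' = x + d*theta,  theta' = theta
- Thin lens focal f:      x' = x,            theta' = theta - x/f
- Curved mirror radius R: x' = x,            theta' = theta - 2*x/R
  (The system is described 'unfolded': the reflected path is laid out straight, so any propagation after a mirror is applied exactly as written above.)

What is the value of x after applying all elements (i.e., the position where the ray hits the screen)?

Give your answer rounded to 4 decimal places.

Initial: x=-5.0000 theta=0.2000
After 1 (propagate distance d=7): x=-3.6000 theta=0.2000
After 2 (thin lens f=20): x=-3.6000 theta=0.3800
After 3 (propagate distance d=37): x=10.4600 theta=0.3800
After 4 (thin lens f=-29): x=10.4600 theta=537/725 (≈0.7407)
After 5 (propagate distance d=25): x=42017/1450 (≈28.9772) theta=537/725 (≈0.7407)
After 6 (thin lens f=-32): x=42017/1450 (≈28.9772) theta=15277/9280 (≈1.6462)
After 7 (propagate distance d=23): x=3101399/46400 (≈66.8405) theta=15277/9280 (≈1.6462)
After 8 (curved mirror R=28): x=3101399/46400 (≈66.8405) theta=-290287/92800 (≈-3.1281)
After 9 (propagate distance d=50 (to screen)): x=-64934/725 (≈-89.5641) theta=-290287/92800 (≈-3.1281)
Rounded to 4 decimal places: x = -89.5641

Answer: -89.5641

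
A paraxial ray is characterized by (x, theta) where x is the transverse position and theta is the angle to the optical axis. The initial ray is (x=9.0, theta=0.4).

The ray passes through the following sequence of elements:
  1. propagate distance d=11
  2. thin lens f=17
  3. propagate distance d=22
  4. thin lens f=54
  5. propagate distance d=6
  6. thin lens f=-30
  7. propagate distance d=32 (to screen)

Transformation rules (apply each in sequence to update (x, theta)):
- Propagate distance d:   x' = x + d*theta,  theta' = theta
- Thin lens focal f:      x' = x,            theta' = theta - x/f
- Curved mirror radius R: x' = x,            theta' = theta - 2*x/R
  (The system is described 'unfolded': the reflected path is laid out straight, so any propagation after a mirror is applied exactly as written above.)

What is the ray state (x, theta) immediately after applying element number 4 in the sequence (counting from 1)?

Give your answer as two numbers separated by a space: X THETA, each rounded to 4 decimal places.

Answer: 4.8588 -0.4782

Derivation:
Initial: x=9.0000 theta=0.4000
After 1 (propagate distance d=11): x=13.4000 theta=0.4000
After 2 (thin lens f=17): x=13.4000 theta=-33/85 (≈-0.3882)
After 3 (propagate distance d=22): x=413/85 (≈4.8588) theta=-33/85 (≈-0.3882)
After 4 (thin lens f=54): x=413/85 (≈4.8588) theta=-439/918 (≈-0.4782)
Rounded to 4 decimal places: x = 4.8588, theta = -0.4782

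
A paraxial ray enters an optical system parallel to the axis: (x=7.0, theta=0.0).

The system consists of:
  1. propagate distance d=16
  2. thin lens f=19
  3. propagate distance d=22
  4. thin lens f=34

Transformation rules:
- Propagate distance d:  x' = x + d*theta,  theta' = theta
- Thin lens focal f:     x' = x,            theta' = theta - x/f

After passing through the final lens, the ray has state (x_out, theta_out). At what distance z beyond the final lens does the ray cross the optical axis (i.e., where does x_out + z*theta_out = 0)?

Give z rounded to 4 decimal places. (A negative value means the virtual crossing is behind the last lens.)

Answer: -3.2903

Derivation:
Initial: x=7.0000 theta=0.0000
After 1 (propagate distance d=16): x=7.0000 theta=0.0000
After 2 (thin lens f=19): x=7.0000 theta=-7/19 (≈-0.3684)
After 3 (propagate distance d=22): x=-21/19 (≈-1.1053) theta=-7/19 (≈-0.3684)
After 4 (thin lens f=34): x=-21/19 (≈-1.1053) theta=-217/646 (≈-0.3359)
z_focus = -x_out/theta_out = -(-21/19)/(-217/646) = -102/31 ≈ -3.2903
Rounded to 4 decimal places: z = -3.2903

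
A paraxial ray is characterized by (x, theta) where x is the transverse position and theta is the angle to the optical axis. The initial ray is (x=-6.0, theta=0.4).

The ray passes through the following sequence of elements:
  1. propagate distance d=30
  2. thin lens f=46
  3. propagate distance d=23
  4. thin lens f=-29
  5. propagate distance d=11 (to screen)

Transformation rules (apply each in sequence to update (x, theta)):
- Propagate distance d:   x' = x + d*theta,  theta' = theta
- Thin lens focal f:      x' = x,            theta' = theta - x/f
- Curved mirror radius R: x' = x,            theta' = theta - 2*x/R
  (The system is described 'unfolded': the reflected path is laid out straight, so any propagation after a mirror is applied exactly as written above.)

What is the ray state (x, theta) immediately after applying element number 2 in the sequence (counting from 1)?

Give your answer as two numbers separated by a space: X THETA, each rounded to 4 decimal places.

Answer: 6.0000 0.2696

Derivation:
Initial: x=-6.0000 theta=0.4000
After 1 (propagate distance d=30): x=6.0000 theta=0.4000
After 2 (thin lens f=46): x=6.0000 theta=31/115 (≈0.2696)
Rounded to 4 decimal places: x = 6.0000, theta = 0.2696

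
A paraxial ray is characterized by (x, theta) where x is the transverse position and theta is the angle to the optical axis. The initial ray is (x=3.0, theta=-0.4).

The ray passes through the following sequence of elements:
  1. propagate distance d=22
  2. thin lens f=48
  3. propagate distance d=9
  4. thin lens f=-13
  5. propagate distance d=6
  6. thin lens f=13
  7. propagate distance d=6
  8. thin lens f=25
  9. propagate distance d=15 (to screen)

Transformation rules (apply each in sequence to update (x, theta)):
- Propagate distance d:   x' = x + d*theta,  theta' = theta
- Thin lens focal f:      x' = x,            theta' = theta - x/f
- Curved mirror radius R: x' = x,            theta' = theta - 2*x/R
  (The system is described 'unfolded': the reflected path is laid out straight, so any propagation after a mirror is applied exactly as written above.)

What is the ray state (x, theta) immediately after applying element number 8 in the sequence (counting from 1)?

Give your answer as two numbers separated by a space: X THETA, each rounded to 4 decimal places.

Answer: -12.9553 0.6630

Derivation:
Initial: x=3.0000 theta=-0.4000
After 1 (propagate distance d=22): x=-5.8000 theta=-0.4000
After 2 (thin lens f=48): x=-5.8000 theta=-67/240 (≈-0.2792)
After 3 (propagate distance d=9): x=-8.3125 theta=-67/240 (≈-0.2792)
After 4 (thin lens f=-13): x=-8.3125 theta=-1433/1560 (≈-0.9186)
After 5 (propagate distance d=6): x=-14377/1040 (≈-13.8240) theta=-1433/1560 (≈-0.9186)
After 6 (thin lens f=13): x=-14377/1040 (≈-13.8240) theta=5873/40560 (≈0.1448)
After 7 (propagate distance d=6): x=-35031/2704 (≈-12.9553) theta=5873/40560 (≈0.1448)
After 8 (thin lens f=25): x=-35031/2704 (≈-12.9553) theta=67229/101400 (≈0.6630)
Rounded to 4 decimal places: x = -12.9553, theta = 0.6630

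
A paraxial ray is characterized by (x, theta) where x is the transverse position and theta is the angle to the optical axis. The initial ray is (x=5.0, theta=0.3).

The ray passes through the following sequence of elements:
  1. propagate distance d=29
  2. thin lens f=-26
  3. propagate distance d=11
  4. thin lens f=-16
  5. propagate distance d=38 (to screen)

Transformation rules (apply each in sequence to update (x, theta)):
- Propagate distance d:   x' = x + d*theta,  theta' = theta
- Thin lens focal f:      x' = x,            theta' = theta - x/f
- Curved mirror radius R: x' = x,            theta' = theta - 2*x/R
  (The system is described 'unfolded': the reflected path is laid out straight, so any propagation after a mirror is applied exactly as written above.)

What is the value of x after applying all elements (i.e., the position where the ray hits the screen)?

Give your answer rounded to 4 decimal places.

Initial: x=5.0000 theta=0.3000
After 1 (propagate distance d=29): x=13.7000 theta=0.3000
After 2 (thin lens f=-26): x=13.7000 theta=43/52 (≈0.8269)
After 3 (propagate distance d=11): x=5927/260 (≈22.7962) theta=43/52 (≈0.8269)
After 4 (thin lens f=-16): x=5927/260 (≈22.7962) theta=9367/4160 (≈2.2517)
After 5 (propagate distance d=38 (to screen)): x=225389/2080 (≈108.3601) theta=9367/4160 (≈2.2517)
Rounded to 4 decimal places: x = 108.3601

Answer: 108.3601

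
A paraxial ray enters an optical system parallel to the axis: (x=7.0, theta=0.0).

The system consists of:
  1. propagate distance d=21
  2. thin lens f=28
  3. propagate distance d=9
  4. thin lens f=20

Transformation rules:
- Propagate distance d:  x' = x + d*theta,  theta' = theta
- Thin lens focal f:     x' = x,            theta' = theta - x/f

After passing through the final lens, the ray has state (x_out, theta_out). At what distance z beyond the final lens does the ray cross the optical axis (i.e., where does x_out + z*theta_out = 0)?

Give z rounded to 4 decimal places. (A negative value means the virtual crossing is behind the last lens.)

Initial: x=7.0000 theta=0.0000
After 1 (propagate distance d=21): x=7.0000 theta=0.0000
After 2 (thin lens f=28): x=7.0000 theta=-0.2500
After 3 (propagate distance d=9): x=4.7500 theta=-0.2500
After 4 (thin lens f=20): x=4.7500 theta=-0.4875
z_focus = -x_out/theta_out = -(4.7500)/(-0.4875) = 380/39 ≈ 9.7436
Rounded to 4 decimal places: z = 9.7436

Answer: 9.7436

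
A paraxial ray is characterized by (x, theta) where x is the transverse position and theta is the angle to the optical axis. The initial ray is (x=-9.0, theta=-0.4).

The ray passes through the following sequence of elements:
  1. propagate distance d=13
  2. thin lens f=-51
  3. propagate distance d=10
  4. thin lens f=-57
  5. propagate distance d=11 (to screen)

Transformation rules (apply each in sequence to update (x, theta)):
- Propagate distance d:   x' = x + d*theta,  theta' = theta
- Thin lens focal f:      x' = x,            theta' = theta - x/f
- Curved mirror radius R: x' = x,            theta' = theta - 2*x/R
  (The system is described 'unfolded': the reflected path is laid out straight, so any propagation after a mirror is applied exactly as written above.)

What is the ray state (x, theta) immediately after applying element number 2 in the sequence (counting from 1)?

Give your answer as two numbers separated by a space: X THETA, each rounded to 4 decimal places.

Answer: -14.2000 -0.6784

Derivation:
Initial: x=-9.0000 theta=-0.4000
After 1 (propagate distance d=13): x=-14.2000 theta=-0.4000
After 2 (thin lens f=-51): x=-14.2000 theta=-173/255 (≈-0.6784)
Rounded to 4 decimal places: x = -14.2000, theta = -0.6784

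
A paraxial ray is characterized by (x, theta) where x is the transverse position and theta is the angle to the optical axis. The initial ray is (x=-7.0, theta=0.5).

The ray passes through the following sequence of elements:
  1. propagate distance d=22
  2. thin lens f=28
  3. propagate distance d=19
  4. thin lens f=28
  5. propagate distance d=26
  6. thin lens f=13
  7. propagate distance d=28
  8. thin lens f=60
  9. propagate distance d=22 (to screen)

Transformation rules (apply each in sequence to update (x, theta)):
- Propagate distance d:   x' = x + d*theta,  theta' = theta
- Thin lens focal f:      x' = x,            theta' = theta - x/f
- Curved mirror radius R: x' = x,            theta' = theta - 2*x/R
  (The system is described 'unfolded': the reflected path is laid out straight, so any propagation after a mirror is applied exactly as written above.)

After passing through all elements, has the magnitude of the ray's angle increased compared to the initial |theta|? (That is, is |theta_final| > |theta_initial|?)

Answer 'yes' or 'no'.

Answer: yes

Derivation:
Initial: x=-7.0000 theta=0.5000
After 1 (propagate distance d=22): x=4.0000 theta=0.5000
After 2 (thin lens f=28): x=4.0000 theta=5/14 (≈0.3571)
After 3 (propagate distance d=19): x=151/14 (≈10.7857) theta=5/14 (≈0.3571)
After 4 (thin lens f=28): x=151/14 (≈10.7857) theta=-11/392 (≈-0.0281)
After 5 (propagate distance d=26): x=1971/196 (≈10.0561) theta=-11/392 (≈-0.0281)
After 6 (thin lens f=13): x=1971/196 (≈10.0561) theta=-4085/5096 (≈-0.8016)
After 7 (propagate distance d=28): x=-31567/2548 (≈-12.3889) theta=-4085/5096 (≈-0.8016)
After 8 (thin lens f=60): x=-31567/2548 (≈-12.3889) theta=-90983/152880 (≈-0.5951)
After 9 (propagate distance d=22 (to screen)): x=-1947823/76440 (≈-25.4817) theta=-90983/152880 (≈-0.5951)
|theta_initial|=0.5000 |theta_final|=90983/152880 (≈0.5951) -> increased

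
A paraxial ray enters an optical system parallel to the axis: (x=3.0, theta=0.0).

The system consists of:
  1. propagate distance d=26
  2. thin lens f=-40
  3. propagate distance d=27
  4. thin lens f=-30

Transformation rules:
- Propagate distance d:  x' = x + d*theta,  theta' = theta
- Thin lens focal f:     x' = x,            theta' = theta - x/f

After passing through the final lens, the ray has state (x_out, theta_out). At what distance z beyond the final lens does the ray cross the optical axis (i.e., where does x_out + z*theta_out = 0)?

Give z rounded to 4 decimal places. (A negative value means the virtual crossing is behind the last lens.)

Answer: -20.7216

Derivation:
Initial: x=3.0000 theta=0.0000
After 1 (propagate distance d=26): x=3.0000 theta=0.0000
After 2 (thin lens f=-40): x=3.0000 theta=0.0750
After 3 (propagate distance d=27): x=5.0250 theta=0.0750
After 4 (thin lens f=-30): x=5.0250 theta=0.2425
z_focus = -x_out/theta_out = -(5.0250)/(0.2425) = -2010/97 ≈ -20.7216
Rounded to 4 decimal places: z = -20.7216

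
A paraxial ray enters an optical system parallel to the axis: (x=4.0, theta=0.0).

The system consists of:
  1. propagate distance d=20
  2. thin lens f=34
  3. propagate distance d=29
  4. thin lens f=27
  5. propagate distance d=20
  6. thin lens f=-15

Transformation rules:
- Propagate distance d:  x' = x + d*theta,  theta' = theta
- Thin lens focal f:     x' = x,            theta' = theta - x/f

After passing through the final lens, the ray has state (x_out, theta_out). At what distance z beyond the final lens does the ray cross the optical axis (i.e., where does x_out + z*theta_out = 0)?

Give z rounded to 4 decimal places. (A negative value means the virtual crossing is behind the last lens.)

Initial: x=4.0000 theta=0.0000
After 1 (propagate distance d=20): x=4.0000 theta=0.0000
After 2 (thin lens f=34): x=4.0000 theta=-2/17 (≈-0.1176)
After 3 (propagate distance d=29): x=10/17 (≈0.5882) theta=-2/17 (≈-0.1176)
After 4 (thin lens f=27): x=10/17 (≈0.5882) theta=-64/459 (≈-0.1394)
After 5 (propagate distance d=20): x=-1010/459 (≈-2.2004) theta=-64/459 (≈-0.1394)
After 6 (thin lens f=-15): x=-1010/459 (≈-2.2004) theta=-394/1377 (≈-0.2861)
z_focus = -x_out/theta_out = -(-1010/459)/(-394/1377) = -1515/197 ≈ -7.6904
Rounded to 4 decimal places: z = -7.6904

Answer: -7.6904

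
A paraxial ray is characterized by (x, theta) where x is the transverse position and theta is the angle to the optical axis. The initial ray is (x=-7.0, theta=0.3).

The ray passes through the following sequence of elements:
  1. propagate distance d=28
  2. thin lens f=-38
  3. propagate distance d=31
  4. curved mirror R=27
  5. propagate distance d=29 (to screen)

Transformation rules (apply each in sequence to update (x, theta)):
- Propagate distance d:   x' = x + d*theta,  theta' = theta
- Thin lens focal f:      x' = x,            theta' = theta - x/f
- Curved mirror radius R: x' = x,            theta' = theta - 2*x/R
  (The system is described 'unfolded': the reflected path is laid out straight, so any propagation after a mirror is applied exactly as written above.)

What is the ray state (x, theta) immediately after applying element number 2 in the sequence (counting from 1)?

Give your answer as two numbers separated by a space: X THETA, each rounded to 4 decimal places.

Initial: x=-7.0000 theta=0.3000
After 1 (propagate distance d=28): x=1.4000 theta=0.3000
After 2 (thin lens f=-38): x=1.4000 theta=32/95 (≈0.3368)
Rounded to 4 decimal places: x = 1.4000, theta = 0.3368

Answer: 1.4000 0.3368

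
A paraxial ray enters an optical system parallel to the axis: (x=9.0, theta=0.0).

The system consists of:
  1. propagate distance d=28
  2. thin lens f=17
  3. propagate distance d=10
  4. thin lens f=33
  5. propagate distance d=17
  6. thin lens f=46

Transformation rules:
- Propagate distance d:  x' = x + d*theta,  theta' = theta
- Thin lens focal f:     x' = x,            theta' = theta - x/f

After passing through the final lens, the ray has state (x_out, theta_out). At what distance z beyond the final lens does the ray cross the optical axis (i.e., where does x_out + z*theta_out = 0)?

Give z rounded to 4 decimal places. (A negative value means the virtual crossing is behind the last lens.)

Answer: -14.8483

Derivation:
Initial: x=9.0000 theta=0.0000
After 1 (propagate distance d=28): x=9.0000 theta=0.0000
After 2 (thin lens f=17): x=9.0000 theta=-9/17 (≈-0.5294)
After 3 (propagate distance d=10): x=63/17 (≈3.7059) theta=-9/17 (≈-0.5294)
After 4 (thin lens f=33): x=63/17 (≈3.7059) theta=-120/187 (≈-0.6417)
After 5 (propagate distance d=17): x=-1347/187 (≈-7.2032) theta=-120/187 (≈-0.6417)
After 6 (thin lens f=46): x=-1347/187 (≈-7.2032) theta=-4173/8602 (≈-0.4851)
z_focus = -x_out/theta_out = -(-1347/187)/(-4173/8602) = -20654/1391 ≈ -14.8483
Rounded to 4 decimal places: z = -14.8483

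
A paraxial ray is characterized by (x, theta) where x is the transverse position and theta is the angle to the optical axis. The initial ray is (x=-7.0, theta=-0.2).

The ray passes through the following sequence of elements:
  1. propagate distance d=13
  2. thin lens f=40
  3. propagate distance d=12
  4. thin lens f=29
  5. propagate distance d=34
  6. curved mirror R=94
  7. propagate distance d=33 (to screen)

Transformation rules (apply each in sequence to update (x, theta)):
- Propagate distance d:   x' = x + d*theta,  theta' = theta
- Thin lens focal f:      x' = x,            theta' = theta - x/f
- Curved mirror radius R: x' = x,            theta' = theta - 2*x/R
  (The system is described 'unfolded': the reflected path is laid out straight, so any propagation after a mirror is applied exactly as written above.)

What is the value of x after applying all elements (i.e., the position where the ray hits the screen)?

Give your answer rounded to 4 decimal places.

Initial: x=-7.0000 theta=-0.2000
After 1 (propagate distance d=13): x=-9.6000 theta=-0.2000
After 2 (thin lens f=40): x=-9.6000 theta=0.0400
After 3 (propagate distance d=12): x=-9.1200 theta=0.0400
After 4 (thin lens f=29): x=-9.1200 theta=257/725 (≈0.3545)
After 5 (propagate distance d=34): x=2126/725 (≈2.9324) theta=257/725 (≈0.3545)
After 6 (curved mirror R=94): x=2126/725 (≈2.9324) theta=9953/34075 (≈0.2921)
After 7 (propagate distance d=33 (to screen)): x=428371/34075 (≈12.5714) theta=9953/34075 (≈0.2921)
Rounded to 4 decimal places: x = 12.5714

Answer: 12.5714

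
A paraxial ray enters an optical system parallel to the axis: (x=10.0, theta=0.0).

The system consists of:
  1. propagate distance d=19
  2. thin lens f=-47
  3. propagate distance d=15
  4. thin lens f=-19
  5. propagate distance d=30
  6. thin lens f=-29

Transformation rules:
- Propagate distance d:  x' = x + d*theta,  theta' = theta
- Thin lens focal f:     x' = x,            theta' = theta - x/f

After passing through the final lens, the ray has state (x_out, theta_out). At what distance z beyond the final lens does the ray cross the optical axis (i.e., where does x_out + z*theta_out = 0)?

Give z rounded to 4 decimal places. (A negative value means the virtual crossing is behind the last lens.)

Answer: -17.5645

Derivation:
Initial: x=10.0000 theta=0.0000
After 1 (propagate distance d=19): x=10.0000 theta=0.0000
After 2 (thin lens f=-47): x=10.0000 theta=10/47 (≈0.2128)
After 3 (propagate distance d=15): x=620/47 (≈13.1915) theta=10/47 (≈0.2128)
After 4 (thin lens f=-19): x=620/47 (≈13.1915) theta=810/893 (≈0.9071)
After 5 (propagate distance d=30): x=36080/893 (≈40.4031) theta=810/893 (≈0.9071)
After 6 (thin lens f=-29): x=36080/893 (≈40.4031) theta=59570/25897 (≈2.3003)
z_focus = -x_out/theta_out = -(36080/893)/(59570/25897) = -104632/5957 ≈ -17.5645
Rounded to 4 decimal places: z = -17.5645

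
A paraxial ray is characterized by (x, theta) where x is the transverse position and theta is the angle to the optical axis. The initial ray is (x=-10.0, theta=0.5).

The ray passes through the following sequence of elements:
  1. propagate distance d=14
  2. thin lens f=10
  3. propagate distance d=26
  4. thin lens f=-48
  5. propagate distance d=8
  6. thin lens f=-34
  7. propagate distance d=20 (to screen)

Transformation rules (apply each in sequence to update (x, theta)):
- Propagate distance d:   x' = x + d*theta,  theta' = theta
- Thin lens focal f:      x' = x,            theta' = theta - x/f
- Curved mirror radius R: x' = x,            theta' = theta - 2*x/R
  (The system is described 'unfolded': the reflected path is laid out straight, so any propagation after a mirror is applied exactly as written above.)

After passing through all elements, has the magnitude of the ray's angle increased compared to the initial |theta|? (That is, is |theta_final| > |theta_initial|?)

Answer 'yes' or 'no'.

Initial: x=-10.0000 theta=0.5000
After 1 (propagate distance d=14): x=-3.0000 theta=0.5000
After 2 (thin lens f=10): x=-3.0000 theta=0.8000
After 3 (propagate distance d=26): x=17.8000 theta=0.8000
After 4 (thin lens f=-48): x=17.8000 theta=281/240 (≈1.1708)
After 5 (propagate distance d=8): x=163/6 (≈27.1667) theta=281/240 (≈1.1708)
After 6 (thin lens f=-34): x=163/6 (≈27.1667) theta=2679/1360 (≈1.9699)
After 7 (propagate distance d=20 (to screen)): x=13579/204 (≈66.5637) theta=2679/1360 (≈1.9699)
|theta_initial|=0.5000 |theta_final|=2679/1360 (≈1.9699) -> increased

Answer: yes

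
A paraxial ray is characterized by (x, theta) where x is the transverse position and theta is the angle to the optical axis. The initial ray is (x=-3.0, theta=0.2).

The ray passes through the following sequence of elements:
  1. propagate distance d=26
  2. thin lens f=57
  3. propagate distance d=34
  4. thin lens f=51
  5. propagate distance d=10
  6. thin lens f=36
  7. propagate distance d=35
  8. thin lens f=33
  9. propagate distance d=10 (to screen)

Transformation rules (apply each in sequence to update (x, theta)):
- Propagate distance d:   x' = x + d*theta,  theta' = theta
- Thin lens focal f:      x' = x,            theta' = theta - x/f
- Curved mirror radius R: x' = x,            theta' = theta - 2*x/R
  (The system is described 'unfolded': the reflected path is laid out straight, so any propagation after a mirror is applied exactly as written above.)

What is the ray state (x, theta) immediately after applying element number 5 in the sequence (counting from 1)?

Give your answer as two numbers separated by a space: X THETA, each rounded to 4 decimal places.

Answer: 7.7944 0.0107

Derivation:
Initial: x=-3.0000 theta=0.2000
After 1 (propagate distance d=26): x=2.2000 theta=0.2000
After 2 (thin lens f=57): x=2.2000 theta=46/285 (≈0.1614)
After 3 (propagate distance d=34): x=2191/285 (≈7.6877) theta=46/285 (≈0.1614)
After 4 (thin lens f=51): x=2191/285 (≈7.6877) theta=31/2907 (≈0.0107)
After 5 (propagate distance d=10): x=113291/14535 (≈7.7944) theta=31/2907 (≈0.0107)
Rounded to 4 decimal places: x = 7.7944, theta = 0.0107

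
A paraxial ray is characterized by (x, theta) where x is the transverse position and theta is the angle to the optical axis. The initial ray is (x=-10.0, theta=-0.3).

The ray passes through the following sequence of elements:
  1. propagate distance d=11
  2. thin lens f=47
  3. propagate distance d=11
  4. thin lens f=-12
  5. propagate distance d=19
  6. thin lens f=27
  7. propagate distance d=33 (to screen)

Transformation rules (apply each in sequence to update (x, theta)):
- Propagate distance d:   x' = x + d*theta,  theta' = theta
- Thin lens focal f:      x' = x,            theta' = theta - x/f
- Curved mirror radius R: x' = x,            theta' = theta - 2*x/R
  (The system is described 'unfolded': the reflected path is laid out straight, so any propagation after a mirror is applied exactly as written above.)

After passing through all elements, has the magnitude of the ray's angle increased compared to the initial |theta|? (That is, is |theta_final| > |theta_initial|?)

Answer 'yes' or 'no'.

Answer: no

Derivation:
Initial: x=-10.0000 theta=-0.3000
After 1 (propagate distance d=11): x=-13.3000 theta=-0.3000
After 2 (thin lens f=47): x=-13.3000 theta=-4/235 (≈-0.0170)
After 3 (propagate distance d=11): x=-6339/470 (≈-13.4872) theta=-4/235 (≈-0.0170)
After 4 (thin lens f=-12): x=-6339/470 (≈-13.4872) theta=-429/376 (≈-1.1410)
After 5 (propagate distance d=19): x=-66111/1880 (≈-35.1654) theta=-429/376 (≈-1.1410)
After 6 (thin lens f=27): x=-66111/1880 (≈-35.1654) theta=683/4230 (≈0.1615)
After 7 (propagate distance d=33 (to screen)): x=-168281/5640 (≈-29.8371) theta=683/4230 (≈0.1615)
|theta_initial|=0.3000 |theta_final|=683/4230 (≈0.1615) -> not increased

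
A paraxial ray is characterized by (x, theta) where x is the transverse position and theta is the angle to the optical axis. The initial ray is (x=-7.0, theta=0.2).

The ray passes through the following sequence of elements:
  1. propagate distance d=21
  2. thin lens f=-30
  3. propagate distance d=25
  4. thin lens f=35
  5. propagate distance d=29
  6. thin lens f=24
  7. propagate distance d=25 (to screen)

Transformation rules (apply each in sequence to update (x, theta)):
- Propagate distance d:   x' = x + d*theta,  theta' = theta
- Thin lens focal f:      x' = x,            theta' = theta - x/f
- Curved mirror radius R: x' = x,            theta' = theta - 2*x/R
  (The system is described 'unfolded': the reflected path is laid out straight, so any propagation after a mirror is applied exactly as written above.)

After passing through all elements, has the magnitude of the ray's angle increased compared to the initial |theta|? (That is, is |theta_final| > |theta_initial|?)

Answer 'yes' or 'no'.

Answer: no

Derivation:
Initial: x=-7.0000 theta=0.2000
After 1 (propagate distance d=21): x=-2.8000 theta=0.2000
After 2 (thin lens f=-30): x=-2.8000 theta=8/75 (≈0.1067)
After 3 (propagate distance d=25): x=-2/15 (≈-0.1333) theta=8/75 (≈0.1067)
After 4 (thin lens f=35): x=-2/15 (≈-0.1333) theta=58/525 (≈0.1105)
After 5 (propagate distance d=29): x=1612/525 (≈3.0705) theta=58/525 (≈0.1105)
After 6 (thin lens f=24): x=1612/525 (≈3.0705) theta=-11/630 (≈-0.0175)
After 7 (propagate distance d=25 (to screen)): x=8297/3150 (≈2.6340) theta=-11/630 (≈-0.0175)
|theta_initial|=0.2000 |theta_final|=11/630 (≈0.0175) -> not increased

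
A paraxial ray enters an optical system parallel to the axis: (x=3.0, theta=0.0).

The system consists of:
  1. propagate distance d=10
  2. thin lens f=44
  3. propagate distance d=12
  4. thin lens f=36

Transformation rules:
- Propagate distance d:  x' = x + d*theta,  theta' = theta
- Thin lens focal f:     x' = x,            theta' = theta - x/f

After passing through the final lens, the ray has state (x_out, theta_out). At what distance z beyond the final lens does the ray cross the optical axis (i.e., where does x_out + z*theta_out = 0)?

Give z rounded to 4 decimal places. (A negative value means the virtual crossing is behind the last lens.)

Answer: 16.9412

Derivation:
Initial: x=3.0000 theta=0.0000
After 1 (propagate distance d=10): x=3.0000 theta=0.0000
After 2 (thin lens f=44): x=3.0000 theta=-3/44 (≈-0.0682)
After 3 (propagate distance d=12): x=24/11 (≈2.1818) theta=-3/44 (≈-0.0682)
After 4 (thin lens f=36): x=24/11 (≈2.1818) theta=-17/132 (≈-0.1288)
z_focus = -x_out/theta_out = -(24/11)/(-17/132) = 288/17 ≈ 16.9412
Rounded to 4 decimal places: z = 16.9412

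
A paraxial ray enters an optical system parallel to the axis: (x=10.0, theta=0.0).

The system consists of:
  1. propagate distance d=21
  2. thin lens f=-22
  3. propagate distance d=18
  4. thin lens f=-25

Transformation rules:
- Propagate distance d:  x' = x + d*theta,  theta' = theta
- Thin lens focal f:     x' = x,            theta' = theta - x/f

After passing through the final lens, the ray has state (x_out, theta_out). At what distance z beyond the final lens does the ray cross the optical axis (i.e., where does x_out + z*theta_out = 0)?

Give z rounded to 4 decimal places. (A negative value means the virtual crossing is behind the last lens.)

Answer: -15.3846

Derivation:
Initial: x=10.0000 theta=0.0000
After 1 (propagate distance d=21): x=10.0000 theta=0.0000
After 2 (thin lens f=-22): x=10.0000 theta=5/11 (≈0.4545)
After 3 (propagate distance d=18): x=200/11 (≈18.1818) theta=5/11 (≈0.4545)
After 4 (thin lens f=-25): x=200/11 (≈18.1818) theta=13/11 (≈1.1818)
z_focus = -x_out/theta_out = -(200/11)/(13/11) = -200/13 ≈ -15.3846
Rounded to 4 decimal places: z = -15.3846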